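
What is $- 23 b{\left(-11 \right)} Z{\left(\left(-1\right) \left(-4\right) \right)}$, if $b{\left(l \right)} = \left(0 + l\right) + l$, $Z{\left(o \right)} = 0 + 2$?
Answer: $1012$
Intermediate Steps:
$Z{\left(o \right)} = 2$
$b{\left(l \right)} = 2 l$ ($b{\left(l \right)} = l + l = 2 l$)
$- 23 b{\left(-11 \right)} Z{\left(\left(-1\right) \left(-4\right) \right)} = - 23 \cdot 2 \left(-11\right) 2 = \left(-23\right) \left(-22\right) 2 = 506 \cdot 2 = 1012$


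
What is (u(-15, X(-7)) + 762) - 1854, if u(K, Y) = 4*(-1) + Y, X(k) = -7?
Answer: -1103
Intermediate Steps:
u(K, Y) = -4 + Y
(u(-15, X(-7)) + 762) - 1854 = ((-4 - 7) + 762) - 1854 = (-11 + 762) - 1854 = 751 - 1854 = -1103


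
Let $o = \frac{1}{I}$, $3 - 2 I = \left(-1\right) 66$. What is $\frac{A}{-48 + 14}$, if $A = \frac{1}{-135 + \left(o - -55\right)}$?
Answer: $\frac{69}{187612} \approx 0.00036778$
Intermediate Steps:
$I = \frac{69}{2}$ ($I = \frac{3}{2} - \frac{\left(-1\right) 66}{2} = \frac{3}{2} - -33 = \frac{3}{2} + 33 = \frac{69}{2} \approx 34.5$)
$o = \frac{2}{69}$ ($o = \frac{1}{\frac{69}{2}} = \frac{2}{69} \approx 0.028986$)
$A = - \frac{69}{5518}$ ($A = \frac{1}{-135 + \left(\frac{2}{69} - -55\right)} = \frac{1}{-135 + \left(\frac{2}{69} + 55\right)} = \frac{1}{-135 + \frac{3797}{69}} = \frac{1}{- \frac{5518}{69}} = - \frac{69}{5518} \approx -0.012505$)
$\frac{A}{-48 + 14} = - \frac{69}{5518 \left(-48 + 14\right)} = - \frac{69}{5518 \left(-34\right)} = \left(- \frac{69}{5518}\right) \left(- \frac{1}{34}\right) = \frac{69}{187612}$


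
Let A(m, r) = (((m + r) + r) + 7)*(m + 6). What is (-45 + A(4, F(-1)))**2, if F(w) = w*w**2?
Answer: 2025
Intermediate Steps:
F(w) = w**3
A(m, r) = (6 + m)*(7 + m + 2*r) (A(m, r) = ((m + 2*r) + 7)*(6 + m) = (7 + m + 2*r)*(6 + m) = (6 + m)*(7 + m + 2*r))
(-45 + A(4, F(-1)))**2 = (-45 + (42 + 4**2 + 12*(-1)**3 + 13*4 + 2*4*(-1)**3))**2 = (-45 + (42 + 16 + 12*(-1) + 52 + 2*4*(-1)))**2 = (-45 + (42 + 16 - 12 + 52 - 8))**2 = (-45 + 90)**2 = 45**2 = 2025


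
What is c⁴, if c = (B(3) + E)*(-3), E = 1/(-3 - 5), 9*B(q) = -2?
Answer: 390625/331776 ≈ 1.1774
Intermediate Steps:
B(q) = -2/9 (B(q) = (⅑)*(-2) = -2/9)
E = -⅛ (E = 1/(-8) = -⅛ ≈ -0.12500)
c = 25/24 (c = (-2/9 - ⅛)*(-3) = -25/72*(-3) = 25/24 ≈ 1.0417)
c⁴ = (25/24)⁴ = 390625/331776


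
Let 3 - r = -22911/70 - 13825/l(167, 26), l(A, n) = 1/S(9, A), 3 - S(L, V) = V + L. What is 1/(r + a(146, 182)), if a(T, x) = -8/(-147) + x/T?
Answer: -107310/256620425647 ≈ -4.1817e-7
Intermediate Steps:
S(L, V) = 3 - L - V (S(L, V) = 3 - (V + L) = 3 - (L + V) = 3 + (-L - V) = 3 - L - V)
a(T, x) = 8/147 + x/T (a(T, x) = -8*(-1/147) + x/T = 8/147 + x/T)
l(A, n) = 1/(-6 - A) (l(A, n) = 1/(3 - 1*9 - A) = 1/(3 - 9 - A) = 1/(-6 - A))
r = -23913947/10 (r = 3 - (-22911/70 - 13825/((-1/(6 + 167)))) = 3 - (-22911*1/70 - 13825/((-1/173))) = 3 - (-3273/10 - 13825/((-1*1/173))) = 3 - (-3273/10 - 13825/(-1/173)) = 3 - (-3273/10 - 13825*(-173)) = 3 - (-3273/10 + 2391725) = 3 - 1*23913977/10 = 3 - 23913977/10 = -23913947/10 ≈ -2.3914e+6)
1/(r + a(146, 182)) = 1/(-23913947/10 + (8/147 + 182/146)) = 1/(-23913947/10 + (8/147 + 182*(1/146))) = 1/(-23913947/10 + (8/147 + 91/73)) = 1/(-23913947/10 + 13961/10731) = 1/(-256620425647/107310) = -107310/256620425647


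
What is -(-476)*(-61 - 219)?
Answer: -133280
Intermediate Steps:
-(-476)*(-61 - 219) = -(-476)*(-280) = -17*7840 = -133280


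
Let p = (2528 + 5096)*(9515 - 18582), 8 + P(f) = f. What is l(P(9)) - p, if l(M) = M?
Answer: 69126809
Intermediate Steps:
P(f) = -8 + f
p = -69126808 (p = 7624*(-9067) = -69126808)
l(P(9)) - p = (-8 + 9) - 1*(-69126808) = 1 + 69126808 = 69126809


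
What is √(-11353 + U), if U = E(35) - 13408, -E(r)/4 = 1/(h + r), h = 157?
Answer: I*√3565587/12 ≈ 157.36*I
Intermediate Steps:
E(r) = -4/(157 + r)
U = -643585/48 (U = -4/(157 + 35) - 13408 = -4/192 - 13408 = -4*1/192 - 13408 = -1/48 - 13408 = -643585/48 ≈ -13408.)
√(-11353 + U) = √(-11353 - 643585/48) = √(-1188529/48) = I*√3565587/12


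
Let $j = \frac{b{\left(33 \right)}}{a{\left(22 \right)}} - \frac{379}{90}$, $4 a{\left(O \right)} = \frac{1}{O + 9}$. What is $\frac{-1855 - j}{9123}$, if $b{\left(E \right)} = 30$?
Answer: $- \frac{501371}{821070} \approx -0.61063$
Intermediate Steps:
$a{\left(O \right)} = \frac{1}{4 \left(9 + O\right)}$ ($a{\left(O \right)} = \frac{1}{4 \left(O + 9\right)} = \frac{1}{4 \left(9 + O\right)}$)
$j = \frac{334421}{90}$ ($j = \frac{30}{\frac{1}{4} \frac{1}{9 + 22}} - \frac{379}{90} = \frac{30}{\frac{1}{4} \cdot \frac{1}{31}} - \frac{379}{90} = 30 \frac{1}{\frac{1}{124}} - \frac{379}{90} = 30 \cdot 124 - \frac{379}{90} = 3720 - \frac{379}{90} = \frac{334421}{90} \approx 3715.8$)
$\frac{-1855 - j}{9123} = \frac{-1855 - \frac{334421}{90}}{9123} = \left(-1855 - \frac{334421}{90}\right) \frac{1}{9123} = \left(- \frac{501371}{90}\right) \frac{1}{9123} = - \frac{501371}{821070}$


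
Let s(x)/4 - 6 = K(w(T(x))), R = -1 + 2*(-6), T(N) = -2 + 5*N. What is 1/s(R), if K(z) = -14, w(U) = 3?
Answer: -1/32 ≈ -0.031250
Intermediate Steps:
R = -13 (R = -1 - 12 = -13)
s(x) = -32 (s(x) = 24 + 4*(-14) = 24 - 56 = -32)
1/s(R) = 1/(-32) = -1/32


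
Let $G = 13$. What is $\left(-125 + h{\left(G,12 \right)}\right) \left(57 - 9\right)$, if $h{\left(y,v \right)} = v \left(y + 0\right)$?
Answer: $1488$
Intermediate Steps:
$h{\left(y,v \right)} = v y$
$\left(-125 + h{\left(G,12 \right)}\right) \left(57 - 9\right) = \left(-125 + 12 \cdot 13\right) \left(57 - 9\right) = \left(-125 + 156\right) \left(57 - 9\right) = 31 \cdot 48 = 1488$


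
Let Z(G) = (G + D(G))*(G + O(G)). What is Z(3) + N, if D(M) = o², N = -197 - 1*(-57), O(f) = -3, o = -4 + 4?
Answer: -140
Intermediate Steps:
o = 0
N = -140 (N = -197 + 57 = -140)
D(M) = 0 (D(M) = 0² = 0)
Z(G) = G*(-3 + G) (Z(G) = (G + 0)*(G - 3) = G*(-3 + G))
Z(3) + N = 3*(-3 + 3) - 140 = 3*0 - 140 = 0 - 140 = -140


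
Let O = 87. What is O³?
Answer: 658503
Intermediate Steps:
O³ = 87³ = 658503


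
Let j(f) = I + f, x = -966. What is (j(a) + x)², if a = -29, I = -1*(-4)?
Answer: 982081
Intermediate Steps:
I = 4
j(f) = 4 + f
(j(a) + x)² = ((4 - 29) - 966)² = (-25 - 966)² = (-991)² = 982081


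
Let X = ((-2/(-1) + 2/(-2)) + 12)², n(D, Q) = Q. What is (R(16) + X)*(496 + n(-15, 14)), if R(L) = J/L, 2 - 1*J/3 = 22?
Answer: 168555/2 ≈ 84278.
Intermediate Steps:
J = -60 (J = 6 - 3*22 = 6 - 66 = -60)
X = 169 (X = ((-2*(-1) + 2*(-½)) + 12)² = ((2 - 1) + 12)² = (1 + 12)² = 13² = 169)
R(L) = -60/L
(R(16) + X)*(496 + n(-15, 14)) = (-60/16 + 169)*(496 + 14) = (-60*1/16 + 169)*510 = (-15/4 + 169)*510 = (661/4)*510 = 168555/2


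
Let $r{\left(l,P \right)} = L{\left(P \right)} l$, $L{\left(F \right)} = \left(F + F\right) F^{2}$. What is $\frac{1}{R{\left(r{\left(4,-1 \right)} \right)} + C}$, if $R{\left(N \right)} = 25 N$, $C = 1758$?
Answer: $\frac{1}{1558} \approx 0.00064185$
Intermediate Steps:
$L{\left(F \right)} = 2 F^{3}$ ($L{\left(F \right)} = 2 F F^{2} = 2 F^{3}$)
$r{\left(l,P \right)} = 2 l P^{3}$ ($r{\left(l,P \right)} = 2 P^{3} l = 2 l P^{3}$)
$\frac{1}{R{\left(r{\left(4,-1 \right)} \right)} + C} = \frac{1}{25 \cdot 2 \cdot 4 \left(-1\right)^{3} + 1758} = \frac{1}{25 \cdot 2 \cdot 4 \left(-1\right) + 1758} = \frac{1}{25 \left(-8\right) + 1758} = \frac{1}{-200 + 1758} = \frac{1}{1558}$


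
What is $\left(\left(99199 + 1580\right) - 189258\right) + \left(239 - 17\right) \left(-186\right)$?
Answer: $-129771$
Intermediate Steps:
$\left(\left(99199 + 1580\right) - 189258\right) + \left(239 - 17\right) \left(-186\right) = \left(100779 - 189258\right) + 222 \left(-186\right) = -88479 - 41292 = -129771$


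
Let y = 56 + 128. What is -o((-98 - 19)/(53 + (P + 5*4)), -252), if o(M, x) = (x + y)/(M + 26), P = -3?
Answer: 4760/1703 ≈ 2.7951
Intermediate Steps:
y = 184
o(M, x) = (184 + x)/(26 + M) (o(M, x) = (x + 184)/(M + 26) = (184 + x)/(26 + M))
-o((-98 - 19)/(53 + (P + 5*4)), -252) = -(184 - 252)/(26 + (-98 - 19)/(53 + (-3 + 5*4))) = -(-68)/(26 - 117/(53 + (-3 + 20))) = -(-68)/(26 - 117/(53 + 17)) = -(-68)/(26 - 117/70) = -(-68)/1703/70 = -70*(-68)/1703 = -1*(-4760/1703) = 4760/1703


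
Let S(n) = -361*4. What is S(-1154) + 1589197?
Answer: 1587753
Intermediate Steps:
S(n) = -1444
S(-1154) + 1589197 = -1444 + 1589197 = 1587753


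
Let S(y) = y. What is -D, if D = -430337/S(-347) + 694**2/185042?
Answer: -39898773423/32104787 ≈ -1242.8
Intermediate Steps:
D = 39898773423/32104787 (D = -430337/(-347) + 694**2/185042 = -430337*(-1/347) + 481636*(1/185042) = 430337/347 + 240818/92521 = 39898773423/32104787 ≈ 1242.8)
-D = -1*39898773423/32104787 = -39898773423/32104787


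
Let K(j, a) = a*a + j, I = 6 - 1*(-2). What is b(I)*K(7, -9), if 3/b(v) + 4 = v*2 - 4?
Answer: 33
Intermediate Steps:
I = 8 (I = 6 + 2 = 8)
K(j, a) = j + a² (K(j, a) = a² + j = j + a²)
b(v) = 3/(-8 + 2*v) (b(v) = 3/(-4 + (v*2 - 4)) = 3/(-4 + (2*v - 4)) = 3/(-4 + (-4 + 2*v)) = 3/(-8 + 2*v))
b(I)*K(7, -9) = (3/(2*(-4 + 8)))*(7 + (-9)²) = ((3/2)/4)*(7 + 81) = ((3/2)*(¼))*88 = (3/8)*88 = 33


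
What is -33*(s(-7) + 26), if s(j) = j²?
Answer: -2475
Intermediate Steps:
-33*(s(-7) + 26) = -33*((-7)² + 26) = -33*(49 + 26) = -33*75 = -2475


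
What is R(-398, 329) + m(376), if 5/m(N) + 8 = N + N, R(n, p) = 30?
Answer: 22325/744 ≈ 30.007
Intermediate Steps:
m(N) = 5/(-8 + 2*N) (m(N) = 5/(-8 + (N + N)) = 5/(-8 + 2*N))
R(-398, 329) + m(376) = 30 + 5/(2*(-4 + 376)) = 30 + (5/2)/372 = 30 + (5/2)*(1/372) = 30 + 5/744 = 22325/744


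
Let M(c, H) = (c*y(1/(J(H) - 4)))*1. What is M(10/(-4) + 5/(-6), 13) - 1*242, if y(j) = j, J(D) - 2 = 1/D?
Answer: -3604/15 ≈ -240.27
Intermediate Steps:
J(D) = 2 + 1/D
M(c, H) = c/(-2 + 1/H) (M(c, H) = (c/((2 + 1/H) - 4))*1 = (c/(-2 + 1/H))*1 = c/(-2 + 1/H))
M(10/(-4) + 5/(-6), 13) - 1*242 = 13*(10/(-4) + 5/(-6))/(1 - 2*13) - 1*242 = 13*(10*(-1/4) + 5*(-1/6))/(1 - 26) - 242 = 13*(-5/2 - 5/6)/(-25) - 242 = 13*(-10/3)*(-1/25) - 242 = 26/15 - 242 = -3604/15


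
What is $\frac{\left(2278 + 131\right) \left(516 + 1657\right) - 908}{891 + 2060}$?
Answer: $\frac{5233849}{2951} \approx 1773.6$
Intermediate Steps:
$\frac{\left(2278 + 131\right) \left(516 + 1657\right) - 908}{891 + 2060} = \frac{2409 \cdot 2173 - 908}{2951} = \left(5234757 - 908\right) \frac{1}{2951} = 5233849 \cdot \frac{1}{2951} = \frac{5233849}{2951}$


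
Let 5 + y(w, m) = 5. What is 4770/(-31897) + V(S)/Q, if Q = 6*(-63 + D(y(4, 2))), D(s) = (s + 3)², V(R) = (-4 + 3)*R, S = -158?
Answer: -3292603/5167314 ≈ -0.63720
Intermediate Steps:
y(w, m) = 0 (y(w, m) = -5 + 5 = 0)
V(R) = -R
D(s) = (3 + s)²
Q = -324 (Q = 6*(-63 + (3 + 0)²) = 6*(-63 + 3²) = 6*(-63 + 9) = 6*(-54) = -324)
4770/(-31897) + V(S)/Q = 4770/(-31897) - 1*(-158)/(-324) = 4770*(-1/31897) + 158*(-1/324) = -4770/31897 - 79/162 = -3292603/5167314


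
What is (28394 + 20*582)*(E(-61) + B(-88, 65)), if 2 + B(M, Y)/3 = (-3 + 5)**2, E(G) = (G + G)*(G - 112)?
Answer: 845197808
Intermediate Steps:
E(G) = 2*G*(-112 + G) (E(G) = (2*G)*(-112 + G) = 2*G*(-112 + G))
B(M, Y) = 6 (B(M, Y) = -6 + 3*(-3 + 5)**2 = -6 + 3*2**2 = -6 + 3*4 = -6 + 12 = 6)
(28394 + 20*582)*(E(-61) + B(-88, 65)) = (28394 + 20*582)*(2*(-61)*(-112 - 61) + 6) = (28394 + 11640)*(2*(-61)*(-173) + 6) = 40034*(21106 + 6) = 40034*21112 = 845197808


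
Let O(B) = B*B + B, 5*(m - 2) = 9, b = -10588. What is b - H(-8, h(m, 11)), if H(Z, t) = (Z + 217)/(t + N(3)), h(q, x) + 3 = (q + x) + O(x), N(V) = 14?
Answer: -8354977/789 ≈ -10589.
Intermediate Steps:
m = 19/5 (m = 2 + (⅕)*9 = 2 + 9/5 = 19/5 ≈ 3.8000)
O(B) = B + B² (O(B) = B² + B = B + B²)
h(q, x) = -3 + q + x + x*(1 + x) (h(q, x) = -3 + ((q + x) + x*(1 + x)) = -3 + (q + x + x*(1 + x)) = -3 + q + x + x*(1 + x))
H(Z, t) = (217 + Z)/(14 + t) (H(Z, t) = (Z + 217)/(t + 14) = (217 + Z)/(14 + t))
b - H(-8, h(m, 11)) = -10588 - (217 - 8)/(14 + (-3 + 19/5 + 11 + 11*(1 + 11))) = -10588 - 209/(14 + (-3 + 19/5 + 11 + 11*12)) = -10588 - 209/(14 + (-3 + 19/5 + 11 + 132)) = -10588 - 209/(14 + 719/5) = -10588 - 209/789/5 = -10588 - 5*209/789 = -10588 - 1*1045/789 = -10588 - 1045/789 = -8354977/789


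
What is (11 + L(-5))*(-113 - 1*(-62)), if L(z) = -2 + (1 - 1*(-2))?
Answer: -612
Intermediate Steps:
L(z) = 1 (L(z) = -2 + (1 + 2) = -2 + 3 = 1)
(11 + L(-5))*(-113 - 1*(-62)) = (11 + 1)*(-113 - 1*(-62)) = 12*(-113 + 62) = 12*(-51) = -612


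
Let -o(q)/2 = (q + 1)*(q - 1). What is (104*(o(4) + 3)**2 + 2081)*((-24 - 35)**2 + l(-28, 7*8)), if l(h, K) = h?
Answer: 268978341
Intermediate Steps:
o(q) = -2*(1 + q)*(-1 + q) (o(q) = -2*(q + 1)*(q - 1) = -2*(1 + q)*(-1 + q))
(104*(o(4) + 3)**2 + 2081)*((-24 - 35)**2 + l(-28, 7*8)) = (104*((2 - 2*4**2) + 3)**2 + 2081)*((-24 - 35)**2 - 28) = (104*((2 - 2*16) + 3)**2 + 2081)*((-59)**2 - 28) = (104*((2 - 32) + 3)**2 + 2081)*(3481 - 28) = (104*(-30 + 3)**2 + 2081)*3453 = (104*(-27)**2 + 2081)*3453 = (104*729 + 2081)*3453 = (75816 + 2081)*3453 = 77897*3453 = 268978341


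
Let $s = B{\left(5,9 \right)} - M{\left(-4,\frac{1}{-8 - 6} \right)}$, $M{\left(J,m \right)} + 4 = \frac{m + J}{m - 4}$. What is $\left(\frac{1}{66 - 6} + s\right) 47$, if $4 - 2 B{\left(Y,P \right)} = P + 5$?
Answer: $- \frac{5593}{60} \approx -93.217$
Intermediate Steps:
$B{\left(Y,P \right)} = - \frac{1}{2} - \frac{P}{2}$ ($B{\left(Y,P \right)} = 2 - \frac{P + 5}{2} = 2 - \frac{5 + P}{2} = 2 - \left(\frac{5}{2} + \frac{P}{2}\right) = - \frac{1}{2} - \frac{P}{2}$)
$M{\left(J,m \right)} = -4 + \frac{J + m}{-4 + m}$ ($M{\left(J,m \right)} = -4 + \frac{m + J}{m - 4} = -4 + \frac{J + m}{-4 + m}$)
$s = -2$ ($s = \left(- \frac{1}{2} - \frac{9}{2}\right) - \frac{16 - 4 - \frac{3}{-8 - 6}}{-4 + \frac{1}{-8 - 6}} = \left(- \frac{1}{2} - \frac{9}{2}\right) - \frac{16 - 4 - \frac{3}{-14}}{-4 + \frac{1}{-14}} = -5 - \frac{16 - 4 - - \frac{3}{14}}{-4 - \frac{1}{14}} = -5 - \frac{16 - 4 + \frac{3}{14}}{- \frac{57}{14}} = -5 - \left(- \frac{14}{57}\right) \frac{171}{14} = -5 - -3 = -5 + 3 = -2$)
$\left(\frac{1}{66 - 6} + s\right) 47 = \left(\frac{1}{66 - 6} - 2\right) 47 = \left(\frac{1}{60} - 2\right) 47 = \left(- \frac{119}{60}\right) 47 = - \frac{5593}{60}$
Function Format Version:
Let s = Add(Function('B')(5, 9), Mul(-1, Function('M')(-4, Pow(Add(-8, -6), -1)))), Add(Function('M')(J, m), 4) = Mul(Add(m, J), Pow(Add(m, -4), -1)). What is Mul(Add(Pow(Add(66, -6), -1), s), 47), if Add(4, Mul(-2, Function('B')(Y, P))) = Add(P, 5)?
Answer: Rational(-5593, 60) ≈ -93.217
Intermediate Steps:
Function('B')(Y, P) = Add(Rational(-1, 2), Mul(Rational(-1, 2), P)) (Function('B')(Y, P) = Add(2, Mul(Rational(-1, 2), Add(P, 5))) = Add(2, Mul(Rational(-1, 2), Add(5, P))) = Add(2, Add(Rational(-5, 2), Mul(Rational(-1, 2), P))) = Add(Rational(-1, 2), Mul(Rational(-1, 2), P)))
Function('M')(J, m) = Add(-4, Mul(Pow(Add(-4, m), -1), Add(J, m))) (Function('M')(J, m) = Add(-4, Mul(Add(m, J), Pow(Add(m, -4), -1))) = Add(-4, Mul(Add(J, m), Pow(Add(-4, m), -1))) = Add(-4, Mul(Pow(Add(-4, m), -1), Add(J, m))))
s = -2 (s = Add(Add(Rational(-1, 2), Mul(Rational(-1, 2), 9)), Mul(-1, Mul(Pow(Add(-4, Pow(Add(-8, -6), -1)), -1), Add(16, -4, Mul(-3, Pow(Add(-8, -6), -1)))))) = Add(Add(Rational(-1, 2), Rational(-9, 2)), Mul(-1, Mul(Pow(Add(-4, Pow(-14, -1)), -1), Add(16, -4, Mul(-3, Pow(-14, -1)))))) = Add(-5, Mul(-1, Mul(Pow(Add(-4, Rational(-1, 14)), -1), Add(16, -4, Mul(-3, Rational(-1, 14)))))) = Add(-5, Mul(-1, Mul(Pow(Rational(-57, 14), -1), Add(16, -4, Rational(3, 14))))) = Add(-5, Mul(-1, Mul(Rational(-14, 57), Rational(171, 14)))) = Add(-5, Mul(-1, -3)) = Add(-5, 3) = -2)
Mul(Add(Pow(Add(66, -6), -1), s), 47) = Mul(Add(Pow(Add(66, -6), -1), -2), 47) = Mul(Add(Pow(60, -1), -2), 47) = Mul(Add(Rational(1, 60), -2), 47) = Mul(Rational(-119, 60), 47) = Rational(-5593, 60)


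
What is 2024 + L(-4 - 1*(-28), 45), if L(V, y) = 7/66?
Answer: 133591/66 ≈ 2024.1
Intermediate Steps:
L(V, y) = 7/66 (L(V, y) = 7*(1/66) = 7/66)
2024 + L(-4 - 1*(-28), 45) = 2024 + 7/66 = 133591/66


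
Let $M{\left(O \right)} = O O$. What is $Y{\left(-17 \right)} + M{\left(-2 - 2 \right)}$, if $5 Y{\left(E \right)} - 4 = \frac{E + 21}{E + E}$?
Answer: $\frac{1426}{85} \approx 16.776$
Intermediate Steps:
$M{\left(O \right)} = O^{2}$
$Y{\left(E \right)} = \frac{4}{5} + \frac{21 + E}{10 E}$ ($Y{\left(E \right)} = \frac{4}{5} + \frac{\left(E + 21\right) \frac{1}{E + E}}{5} = \frac{4}{5} + \frac{\left(21 + E\right) \frac{1}{2 E}}{5} = \frac{4}{5} + \frac{\frac{1}{2} \frac{1}{E} \left(21 + E\right)}{5} = \frac{4}{5} + \frac{21 + E}{10 E}$)
$Y{\left(-17 \right)} + M{\left(-2 - 2 \right)} = \frac{3 \left(7 + 3 \left(-17\right)\right)}{10 \left(-17\right)} + \left(-2 - 2\right)^{2} = \frac{3}{10} \left(- \frac{1}{17}\right) \left(7 - 51\right) + \left(-4\right)^{2} = \frac{3}{10} \left(- \frac{1}{17}\right) \left(-44\right) + 16 = \frac{66}{85} + 16 = \frac{1426}{85}$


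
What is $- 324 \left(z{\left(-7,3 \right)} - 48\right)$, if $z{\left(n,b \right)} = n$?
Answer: $17820$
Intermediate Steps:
$- 324 \left(z{\left(-7,3 \right)} - 48\right) = - 324 \left(-7 - 48\right) = \left(-324\right) \left(-55\right) = 17820$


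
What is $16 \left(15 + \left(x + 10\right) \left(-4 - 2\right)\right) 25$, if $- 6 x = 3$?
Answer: $-16800$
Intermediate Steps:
$x = - \frac{1}{2}$ ($x = \left(- \frac{1}{6}\right) 3 = - \frac{1}{2} \approx -0.5$)
$16 \left(15 + \left(x + 10\right) \left(-4 - 2\right)\right) 25 = 16 \left(15 + \left(- \frac{1}{2} + 10\right) \left(-4 - 2\right)\right) 25 = 16 \left(15 + \frac{19}{2} \left(-6\right)\right) 25 = 16 \left(15 - 57\right) 25 = 16 \left(\left(-42\right) 25\right) = 16 \left(-1050\right) = -16800$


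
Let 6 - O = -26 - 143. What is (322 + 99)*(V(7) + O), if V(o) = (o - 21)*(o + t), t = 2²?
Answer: 8841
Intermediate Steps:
t = 4
V(o) = (-21 + o)*(4 + o) (V(o) = (o - 21)*(o + 4) = (-21 + o)*(4 + o))
O = 175 (O = 6 - (-26 - 143) = 6 - 1*(-169) = 6 + 169 = 175)
(322 + 99)*(V(7) + O) = (322 + 99)*((-84 + 7² - 17*7) + 175) = 421*((-84 + 49 - 119) + 175) = 421*(-154 + 175) = 421*21 = 8841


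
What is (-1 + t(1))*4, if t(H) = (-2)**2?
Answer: 12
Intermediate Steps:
t(H) = 4
(-1 + t(1))*4 = (-1 + 4)*4 = 3*4 = 12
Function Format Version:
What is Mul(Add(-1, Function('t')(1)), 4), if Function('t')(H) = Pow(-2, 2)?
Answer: 12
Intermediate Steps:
Function('t')(H) = 4
Mul(Add(-1, Function('t')(1)), 4) = Mul(Add(-1, 4), 4) = Mul(3, 4) = 12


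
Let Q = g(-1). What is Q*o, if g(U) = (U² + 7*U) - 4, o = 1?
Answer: -10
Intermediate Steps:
g(U) = -4 + U² + 7*U
Q = -10 (Q = -4 + (-1)² + 7*(-1) = -4 + 1 - 7 = -10)
Q*o = -10*1 = -10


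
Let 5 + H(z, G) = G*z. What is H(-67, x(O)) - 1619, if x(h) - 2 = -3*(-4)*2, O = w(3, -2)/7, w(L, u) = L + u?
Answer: -3366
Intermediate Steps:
O = ⅐ (O = (3 - 2)/7 = 1*(⅐) = ⅐ ≈ 0.14286)
x(h) = 26 (x(h) = 2 - 3*(-4)*2 = 2 + 12*2 = 2 + 24 = 26)
H(z, G) = -5 + G*z
H(-67, x(O)) - 1619 = (-5 + 26*(-67)) - 1619 = (-5 - 1742) - 1619 = -1747 - 1619 = -3366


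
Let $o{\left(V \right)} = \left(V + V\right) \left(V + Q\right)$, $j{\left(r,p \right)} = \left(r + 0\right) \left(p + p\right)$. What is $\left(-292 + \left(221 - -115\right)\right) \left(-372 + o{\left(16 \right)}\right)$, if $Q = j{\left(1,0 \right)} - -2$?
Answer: $8976$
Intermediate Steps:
$j{\left(r,p \right)} = 2 p r$ ($j{\left(r,p \right)} = r 2 p = 2 p r$)
$Q = 2$ ($Q = 2 \cdot 0 \cdot 1 - -2 = 0 + 2 = 2$)
$o{\left(V \right)} = 2 V \left(2 + V\right)$ ($o{\left(V \right)} = \left(V + V\right) \left(V + 2\right) = 2 V \left(2 + V\right)$)
$\left(-292 + \left(221 - -115\right)\right) \left(-372 + o{\left(16 \right)}\right) = \left(-292 + \left(221 - -115\right)\right) \left(-372 + 2 \cdot 16 \left(2 + 16\right)\right) = \left(-292 + \left(221 + 115\right)\right) \left(-372 + 2 \cdot 16 \cdot 18\right) = \left(-292 + 336\right) \left(-372 + 576\right) = 44 \cdot 204 = 8976$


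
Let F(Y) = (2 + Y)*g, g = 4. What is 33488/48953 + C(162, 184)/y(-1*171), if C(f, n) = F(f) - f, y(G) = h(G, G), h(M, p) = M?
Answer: -971386/440577 ≈ -2.2048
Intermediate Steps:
F(Y) = 8 + 4*Y (F(Y) = (2 + Y)*4 = 8 + 4*Y)
y(G) = G
C(f, n) = 8 + 3*f (C(f, n) = (8 + 4*f) - f = 8 + 3*f)
33488/48953 + C(162, 184)/y(-1*171) = 33488/48953 + (8 + 3*162)/((-1*171)) = 33488*(1/48953) + (8 + 486)/(-171) = 33488/48953 + 494*(-1/171) = 33488/48953 - 26/9 = -971386/440577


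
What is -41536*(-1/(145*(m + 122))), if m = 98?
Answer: 944/725 ≈ 1.3021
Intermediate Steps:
-41536*(-1/(145*(m + 122))) = -41536*(-1/(145*(98 + 122))) = -41536/((-145*220)) = -41536/(-31900) = -41536*(-1/31900) = 944/725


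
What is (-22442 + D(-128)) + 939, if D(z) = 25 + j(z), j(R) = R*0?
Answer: -21478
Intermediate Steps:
j(R) = 0
D(z) = 25 (D(z) = 25 + 0 = 25)
(-22442 + D(-128)) + 939 = (-22442 + 25) + 939 = -22417 + 939 = -21478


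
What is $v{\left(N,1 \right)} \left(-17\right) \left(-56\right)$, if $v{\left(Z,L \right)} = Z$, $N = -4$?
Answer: $-3808$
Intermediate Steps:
$v{\left(N,1 \right)} \left(-17\right) \left(-56\right) = \left(-4\right) \left(-17\right) \left(-56\right) = 68 \left(-56\right) = -3808$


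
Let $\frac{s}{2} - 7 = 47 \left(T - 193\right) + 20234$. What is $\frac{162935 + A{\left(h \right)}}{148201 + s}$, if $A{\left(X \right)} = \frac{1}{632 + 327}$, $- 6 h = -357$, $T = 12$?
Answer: $\frac{156254666}{164630571} \approx 0.94912$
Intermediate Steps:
$h = \frac{119}{2}$ ($h = \left(- \frac{1}{6}\right) \left(-357\right) = \frac{119}{2} \approx 59.5$)
$A{\left(X \right)} = \frac{1}{959}$
$s = 23468$ ($s = 14 + 2 \left(47 \left(12 - 193\right) + 20234\right) = 14 + 2 \left(47 \left(-181\right) + 20234\right) = 14 + 2 \left(-8507 + 20234\right) = 14 + 2 \cdot 11727 = 14 + 23454 = 23468$)
$\frac{162935 + A{\left(h \right)}}{148201 + s} = \frac{162935 + \frac{1}{959}}{148201 + 23468} = \frac{156254666}{959 \cdot 171669} = \frac{156254666}{959} \cdot \frac{1}{171669} = \frac{156254666}{164630571}$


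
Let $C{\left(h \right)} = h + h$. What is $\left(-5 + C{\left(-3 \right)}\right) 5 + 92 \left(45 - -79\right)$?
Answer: $11353$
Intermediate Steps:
$C{\left(h \right)} = 2 h$
$\left(-5 + C{\left(-3 \right)}\right) 5 + 92 \left(45 - -79\right) = \left(-5 + 2 \left(-3\right)\right) 5 + 92 \left(45 - -79\right) = \left(-5 - 6\right) 5 + 92 \left(45 + 79\right) = \left(-11\right) 5 + 92 \cdot 124 = -55 + 11408 = 11353$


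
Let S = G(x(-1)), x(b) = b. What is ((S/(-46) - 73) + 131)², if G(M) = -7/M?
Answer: 7080921/2116 ≈ 3346.4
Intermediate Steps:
S = 7 (S = -7/(-1) = -7*(-1) = 7)
((S/(-46) - 73) + 131)² = ((7/(-46) - 73) + 131)² = ((7*(-1/46) - 73) + 131)² = ((-7/46 - 73) + 131)² = (-3365/46 + 131)² = (2661/46)² = 7080921/2116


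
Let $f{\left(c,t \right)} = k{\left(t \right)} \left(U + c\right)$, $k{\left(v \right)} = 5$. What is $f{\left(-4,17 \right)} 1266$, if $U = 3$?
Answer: $-6330$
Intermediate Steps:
$f{\left(c,t \right)} = 15 + 5 c$ ($f{\left(c,t \right)} = 5 \left(3 + c\right) = 15 + 5 c$)
$f{\left(-4,17 \right)} 1266 = \left(15 + 5 \left(-4\right)\right) 1266 = \left(15 - 20\right) 1266 = \left(-5\right) 1266 = -6330$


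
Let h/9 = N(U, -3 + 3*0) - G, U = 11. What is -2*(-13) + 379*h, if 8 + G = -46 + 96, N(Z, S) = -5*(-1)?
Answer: -126181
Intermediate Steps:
N(Z, S) = 5
G = 42 (G = -8 + (-46 + 96) = -8 + 50 = 42)
h = -333 (h = 9*(5 - 1*42) = 9*(5 - 42) = 9*(-37) = -333)
-2*(-13) + 379*h = -2*(-13) + 379*(-333) = 26 - 126207 = -126181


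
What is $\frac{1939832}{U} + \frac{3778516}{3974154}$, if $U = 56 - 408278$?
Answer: $- \frac{513893145298}{135194757849} \approx -3.8011$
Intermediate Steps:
$U = -408222$ ($U = 56 - 408278 = -408222$)
$\frac{1939832}{U} + \frac{3778516}{3974154} = \frac{1939832}{-408222} + \frac{3778516}{3974154} = 1939832 \left(- \frac{1}{408222}\right) + 3778516 \cdot \frac{1}{3974154} = - \frac{969916}{204111} + \frac{1889258}{1987077} = - \frac{513893145298}{135194757849}$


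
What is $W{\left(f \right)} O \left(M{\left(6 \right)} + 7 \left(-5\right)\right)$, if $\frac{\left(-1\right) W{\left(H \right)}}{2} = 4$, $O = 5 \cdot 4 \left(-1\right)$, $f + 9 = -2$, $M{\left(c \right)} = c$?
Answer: $-4640$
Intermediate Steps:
$f = -11$ ($f = -9 - 2 = -11$)
$O = -20$ ($O = 20 \left(-1\right) = -20$)
$W{\left(H \right)} = -8$ ($W{\left(H \right)} = \left(-2\right) 4 = -8$)
$W{\left(f \right)} O \left(M{\left(6 \right)} + 7 \left(-5\right)\right) = - 8 \left(- 20 \left(6 + 7 \left(-5\right)\right)\right) = - 8 \left(- 20 \left(6 - 35\right)\right) = - 8 \left(\left(-20\right) \left(-29\right)\right) = \left(-8\right) 580 = -4640$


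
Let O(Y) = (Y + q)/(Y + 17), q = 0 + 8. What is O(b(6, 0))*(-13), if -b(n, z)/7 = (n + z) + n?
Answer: -988/67 ≈ -14.746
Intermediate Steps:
q = 8
b(n, z) = -14*n - 7*z (b(n, z) = -7*((n + z) + n) = -7*(z + 2*n) = -14*n - 7*z)
O(Y) = (8 + Y)/(17 + Y) (O(Y) = (Y + 8)/(Y + 17) = (8 + Y)/(17 + Y))
O(b(6, 0))*(-13) = ((8 + (-14*6 - 7*0))/(17 + (-14*6 - 7*0)))*(-13) = ((8 + (-84 + 0))/(17 + (-84 + 0)))*(-13) = ((8 - 84)/(17 - 84))*(-13) = (-76/(-67))*(-13) = -1/67*(-76)*(-13) = (76/67)*(-13) = -988/67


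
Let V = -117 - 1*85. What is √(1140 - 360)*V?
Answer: -404*√195 ≈ -5641.6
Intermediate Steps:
V = -202 (V = -117 - 85 = -202)
√(1140 - 360)*V = √(1140 - 360)*(-202) = √780*(-202) = (2*√195)*(-202) = -404*√195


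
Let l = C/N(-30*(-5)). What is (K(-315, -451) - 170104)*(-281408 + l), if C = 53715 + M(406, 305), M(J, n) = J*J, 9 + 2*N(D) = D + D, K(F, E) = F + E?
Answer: 13917810204620/291 ≈ 4.7828e+10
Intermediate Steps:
K(F, E) = E + F
N(D) = -9/2 + D (N(D) = -9/2 + (D + D)/2 = -9/2 + (2*D)/2 = -9/2 + D)
M(J, n) = J²
C = 218551 (C = 53715 + 406² = 53715 + 164836 = 218551)
l = 437102/291 (l = 218551/(-9/2 - 30*(-5)) = 218551/(-9/2 + 150) = 218551/(291/2) = 218551*(2/291) = 437102/291 ≈ 1502.1)
(K(-315, -451) - 170104)*(-281408 + l) = ((-451 - 315) - 170104)*(-281408 + 437102/291) = (-766 - 170104)*(-81452626/291) = -170870*(-81452626/291) = 13917810204620/291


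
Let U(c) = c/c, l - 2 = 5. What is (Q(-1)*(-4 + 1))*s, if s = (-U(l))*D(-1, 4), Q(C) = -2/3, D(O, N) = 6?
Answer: -12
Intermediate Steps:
l = 7 (l = 2 + 5 = 7)
Q(C) = -2/3 (Q(C) = -2*1/3 = -2/3)
U(c) = 1
s = -6 (s = -1*1*6 = -1*6 = -6)
(Q(-1)*(-4 + 1))*s = -2*(-4 + 1)/3*(-6) = -2/3*(-3)*(-6) = 2*(-6) = -12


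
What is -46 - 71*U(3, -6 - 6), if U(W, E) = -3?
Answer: 167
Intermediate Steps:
-46 - 71*U(3, -6 - 6) = -46 - 71*(-3) = -46 + 213 = 167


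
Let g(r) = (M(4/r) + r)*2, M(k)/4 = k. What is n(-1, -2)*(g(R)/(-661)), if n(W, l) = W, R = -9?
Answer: -194/5949 ≈ -0.032611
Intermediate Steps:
M(k) = 4*k
g(r) = 2*r + 32/r (g(r) = (4*(4/r) + r)*2 = (16/r + r)*2 = (r + 16/r)*2 = 2*r + 32/r)
n(-1, -2)*(g(R)/(-661)) = -(2*(-9) + 32/(-9))/(-661) = -(-18 + 32*(-⅑))*(-1)/661 = -(-18 - 32/9)*(-1)/661 = -(-194)*(-1)/(9*661) = -1*194/5949 = -194/5949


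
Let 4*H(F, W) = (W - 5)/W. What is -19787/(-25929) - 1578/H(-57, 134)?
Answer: -169987621/25929 ≈ -6555.9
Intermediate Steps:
H(F, W) = (-5 + W)/(4*W) (H(F, W) = ((W - 5)/W)/4 = ((-5 + W)/W)/4 = (-5 + W)/(4*W))
-19787/(-25929) - 1578/H(-57, 134) = -19787/(-25929) - 1578*536/(-5 + 134) = -19787*(-1/25929) - 1578/((1/4)*(1/134)*129) = 19787/25929 - 1578/129/536 = 19787/25929 - 1578*536/129 = 19787/25929 - 281936/43 = -169987621/25929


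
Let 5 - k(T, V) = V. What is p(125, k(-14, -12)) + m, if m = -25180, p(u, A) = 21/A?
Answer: -428039/17 ≈ -25179.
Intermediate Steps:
k(T, V) = 5 - V
p(125, k(-14, -12)) + m = 21/(5 - 1*(-12)) - 25180 = 21/(5 + 12) - 25180 = 21/17 - 25180 = -428039/17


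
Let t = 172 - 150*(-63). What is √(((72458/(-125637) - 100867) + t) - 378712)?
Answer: I*√7418118574637679/125637 ≈ 685.53*I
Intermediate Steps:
t = 9622 (t = 172 + 9450 = 9622)
√(((72458/(-125637) - 100867) + t) - 378712) = √(((72458/(-125637) - 100867) + 9622) - 378712) = √(((72458*(-1/125637) - 100867) + 9622) - 378712) = √(((-72458/125637 - 100867) + 9622) - 378712) = √((-12672699737/125637 + 9622) - 378712) = √(-11463820523/125637 - 378712) = √(-59044060067/125637) = I*√7418118574637679/125637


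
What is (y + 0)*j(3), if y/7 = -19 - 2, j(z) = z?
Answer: -441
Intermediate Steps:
y = -147 (y = 7*(-19 - 2) = 7*(-21) = -147)
(y + 0)*j(3) = (-147 + 0)*3 = -147*3 = -441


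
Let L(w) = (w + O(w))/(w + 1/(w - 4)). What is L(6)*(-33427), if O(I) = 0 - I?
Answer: 0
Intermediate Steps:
O(I) = -I
L(w) = 0 (L(w) = (w - w)/(w + 1/(w - 4)) = 0/(w + 1/(-4 + w)) = 0)
L(6)*(-33427) = 0*(-33427) = 0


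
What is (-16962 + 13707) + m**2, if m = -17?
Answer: -2966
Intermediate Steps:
(-16962 + 13707) + m**2 = (-16962 + 13707) + (-17)**2 = -3255 + 289 = -2966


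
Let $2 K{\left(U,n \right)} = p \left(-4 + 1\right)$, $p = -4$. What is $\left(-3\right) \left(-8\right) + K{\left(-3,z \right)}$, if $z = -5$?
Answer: $30$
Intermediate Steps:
$K{\left(U,n \right)} = 6$ ($K{\left(U,n \right)} = \frac{\left(-4\right) \left(-4 + 1\right)}{2} = \frac{\left(-4\right) \left(-3\right)}{2} = \frac{1}{2} \cdot 12 = 6$)
$\left(-3\right) \left(-8\right) + K{\left(-3,z \right)} = \left(-3\right) \left(-8\right) + 6 = 24 + 6 = 30$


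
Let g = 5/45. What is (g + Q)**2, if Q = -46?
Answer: 170569/81 ≈ 2105.8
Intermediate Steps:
g = 1/9 (g = 5*(1/45) = 1/9 ≈ 0.11111)
(g + Q)**2 = (1/9 - 46)**2 = (-413/9)**2 = 170569/81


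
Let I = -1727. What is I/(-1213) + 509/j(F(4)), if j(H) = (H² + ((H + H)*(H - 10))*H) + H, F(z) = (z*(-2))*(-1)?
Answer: -299649/223192 ≈ -1.3426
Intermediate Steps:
F(z) = 2*z (F(z) = -2*z*(-1) = 2*z)
j(H) = H + H² + 2*H²*(-10 + H) (j(H) = (H² + ((2*H)*(-10 + H))*H) + H = (H² + (2*H*(-10 + H))*H) + H = (H² + 2*H²*(-10 + H)) + H = H + H² + 2*H²*(-10 + H))
I/(-1213) + 509/j(F(4)) = -1727/(-1213) + 509/(((2*4)*(1 - 38*4 + 2*(2*4)²))) = -1727*(-1/1213) + 509/((8*(1 - 19*8 + 2*8²))) = 1727/1213 + 509/((8*(1 - 152 + 2*64))) = 1727/1213 + 509/((8*(1 - 152 + 128))) = 1727/1213 + 509/((8*(-23))) = 1727/1213 + 509/(-184) = 1727/1213 + 509*(-1/184) = 1727/1213 - 509/184 = -299649/223192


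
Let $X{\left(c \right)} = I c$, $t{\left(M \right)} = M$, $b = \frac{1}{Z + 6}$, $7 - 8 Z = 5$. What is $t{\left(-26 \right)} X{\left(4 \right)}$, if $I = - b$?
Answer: $\frac{416}{25} \approx 16.64$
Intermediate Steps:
$Z = \frac{1}{4}$ ($Z = \frac{7}{8} - \frac{5}{8} = \frac{1}{4} \approx 0.25$)
$b = \frac{4}{25}$ ($b = \frac{1}{\frac{1}{4} + 6} = \frac{1}{\frac{25}{4}} = \frac{4}{25} \approx 0.16$)
$I = - \frac{4}{25}$ ($I = \left(-1\right) \frac{4}{25} = - \frac{4}{25} \approx -0.16$)
$X{\left(c \right)} = - \frac{4 c}{25}$
$t{\left(-26 \right)} X{\left(4 \right)} = - 26 \left(\left(- \frac{4}{25}\right) 4\right) = \left(-26\right) \left(- \frac{16}{25}\right) = \frac{416}{25}$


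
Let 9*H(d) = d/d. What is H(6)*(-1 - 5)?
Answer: -2/3 ≈ -0.66667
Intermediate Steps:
H(d) = 1/9 (H(d) = (d/d)/9 = (1/9)*1 = 1/9)
H(6)*(-1 - 5) = (-1 - 5)/9 = (1/9)*(-6) = -2/3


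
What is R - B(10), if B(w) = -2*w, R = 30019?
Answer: 30039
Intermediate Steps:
R - B(10) = 30019 - (-2)*10 = 30019 - 1*(-20) = 30019 + 20 = 30039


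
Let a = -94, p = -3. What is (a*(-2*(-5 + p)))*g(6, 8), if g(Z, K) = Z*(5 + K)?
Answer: -117312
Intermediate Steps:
(a*(-2*(-5 + p)))*g(6, 8) = (-(-188)*(-5 - 3))*(6*(5 + 8)) = (-(-188)*(-8))*(6*13) = -94*16*78 = -1504*78 = -117312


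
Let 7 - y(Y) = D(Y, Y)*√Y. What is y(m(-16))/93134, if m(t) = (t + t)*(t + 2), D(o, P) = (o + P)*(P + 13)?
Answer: 7/93134 - 1652224*√7/46567 ≈ -93.873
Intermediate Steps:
D(o, P) = (13 + P)*(P + o) (D(o, P) = (P + o)*(13 + P) = (13 + P)*(P + o))
m(t) = 2*t*(2 + t) (m(t) = (2*t)*(2 + t) = 2*t*(2 + t))
y(Y) = 7 - √Y*(2*Y² + 26*Y) (y(Y) = 7 - (Y² + 13*Y + 13*Y + Y*Y)*√Y = 7 - (Y² + 13*Y + 13*Y + Y²)*√Y = 7 - (2*Y² + 26*Y)*√Y = 7 - √Y*(2*Y² + 26*Y))
y(m(-16))/93134 = (7 - 2*(2*(-16)*(2 - 16))^(3/2)*(13 + 2*(-16)*(2 - 16)))/93134 = (7 - 2*(2*(-16)*(-14))^(3/2)*(13 + 2*(-16)*(-14)))*(1/93134) = (7 - 2*448^(3/2)*(13 + 448))*(1/93134) = (7 - 2*3584*√7*461)*(1/93134) = (7 - 3304448*√7)*(1/93134) = 7/93134 - 1652224*√7/46567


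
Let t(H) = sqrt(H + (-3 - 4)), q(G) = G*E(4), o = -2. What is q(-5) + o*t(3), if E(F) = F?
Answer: -20 - 4*I ≈ -20.0 - 4.0*I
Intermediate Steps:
q(G) = 4*G (q(G) = G*4 = 4*G)
t(H) = sqrt(-7 + H) (t(H) = sqrt(H - 7) = sqrt(-7 + H))
q(-5) + o*t(3) = 4*(-5) - 2*sqrt(-7 + 3) = -20 - 4*I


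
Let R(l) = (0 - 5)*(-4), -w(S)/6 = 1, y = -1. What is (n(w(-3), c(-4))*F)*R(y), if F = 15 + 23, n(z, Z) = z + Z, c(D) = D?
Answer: -7600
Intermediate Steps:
w(S) = -6 (w(S) = -6*1 = -6)
R(l) = 20 (R(l) = -5*(-4) = 20)
n(z, Z) = Z + z
F = 38
(n(w(-3), c(-4))*F)*R(y) = ((-4 - 6)*38)*20 = -10*38*20 = -380*20 = -7600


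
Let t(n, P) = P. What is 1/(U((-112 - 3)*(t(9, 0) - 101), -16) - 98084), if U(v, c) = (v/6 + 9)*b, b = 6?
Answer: -1/86415 ≈ -1.1572e-5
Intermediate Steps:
U(v, c) = 54 + v (U(v, c) = (v/6 + 9)*6 = (9 + v/6)*6 = 54 + v)
1/(U((-112 - 3)*(t(9, 0) - 101), -16) - 98084) = 1/((54 + (-112 - 3)*(0 - 101)) - 98084) = 1/((54 - 115*(-101)) - 98084) = 1/((54 + 11615) - 98084) = 1/(11669 - 98084) = 1/(-86415) = -1/86415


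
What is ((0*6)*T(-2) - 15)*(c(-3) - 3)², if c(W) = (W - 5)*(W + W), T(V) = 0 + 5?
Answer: -30375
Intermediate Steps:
T(V) = 5
c(W) = 2*W*(-5 + W) (c(W) = (-5 + W)*(2*W) = 2*W*(-5 + W))
((0*6)*T(-2) - 15)*(c(-3) - 3)² = ((0*6)*5 - 15)*(2*(-3)*(-5 - 3) - 3)² = (0*5 - 15)*(2*(-3)*(-8) - 3)² = (0 - 15)*(48 - 3)² = -15*45² = -15*2025 = -30375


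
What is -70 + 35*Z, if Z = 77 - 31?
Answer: 1540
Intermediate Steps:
Z = 46
-70 + 35*Z = -70 + 35*46 = -70 + 1610 = 1540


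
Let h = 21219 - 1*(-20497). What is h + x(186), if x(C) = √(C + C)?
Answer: 41716 + 2*√93 ≈ 41735.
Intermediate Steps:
h = 41716 (h = 21219 + 20497 = 41716)
x(C) = √2*√C (x(C) = √(2*C) = √2*√C)
h + x(186) = 41716 + √2*√186 = 41716 + 2*√93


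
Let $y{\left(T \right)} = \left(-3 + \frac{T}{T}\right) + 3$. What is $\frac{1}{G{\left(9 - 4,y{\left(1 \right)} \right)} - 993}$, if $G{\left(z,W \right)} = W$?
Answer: $- \frac{1}{992} \approx -0.0010081$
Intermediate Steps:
$y{\left(T \right)} = 1$ ($y{\left(T \right)} = \left(-3 + 1\right) + 3 = -2 + 3 = 1$)
$\frac{1}{G{\left(9 - 4,y{\left(1 \right)} \right)} - 993} = \frac{1}{1 - 993} = \frac{1}{-992} = - \frac{1}{992}$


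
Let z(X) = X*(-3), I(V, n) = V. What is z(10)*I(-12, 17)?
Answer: 360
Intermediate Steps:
z(X) = -3*X
z(10)*I(-12, 17) = -3*10*(-12) = -30*(-12) = 360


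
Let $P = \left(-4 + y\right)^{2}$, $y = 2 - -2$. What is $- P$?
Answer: $0$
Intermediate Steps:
$y = 4$ ($y = 2 + 2 = 4$)
$P = 0$ ($P = \left(-4 + 4\right)^{2} = 0^{2} = 0$)
$- P = \left(-1\right) 0 = 0$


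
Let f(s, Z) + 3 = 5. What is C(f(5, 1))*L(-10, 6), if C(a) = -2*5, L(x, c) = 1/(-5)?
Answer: 2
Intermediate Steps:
L(x, c) = -⅕
f(s, Z) = 2 (f(s, Z) = -3 + 5 = 2)
C(a) = -10
C(f(5, 1))*L(-10, 6) = -10*(-⅕) = 2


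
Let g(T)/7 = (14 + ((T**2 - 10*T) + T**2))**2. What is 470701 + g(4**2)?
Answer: 1408393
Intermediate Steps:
g(T) = 7*(14 - 10*T + 2*T**2)**2 (g(T) = 7*(14 + ((T**2 - 10*T) + T**2))**2 = 7*(14 + (-10*T + 2*T**2))**2 = 7*(14 - 10*T + 2*T**2)**2)
470701 + g(4**2) = 470701 + 28*(7 + (4**2)**2 - 5*4**2)**2 = 470701 + 28*(7 + 16**2 - 5*16)**2 = 470701 + 28*(7 + 256 - 80)**2 = 470701 + 28*183**2 = 470701 + 28*33489 = 470701 + 937692 = 1408393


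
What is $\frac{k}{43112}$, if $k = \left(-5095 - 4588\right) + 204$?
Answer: $- \frac{9479}{43112} \approx -0.21987$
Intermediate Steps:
$k = -9479$ ($k = -9683 + 204 = -9479$)
$\frac{k}{43112} = - \frac{9479}{43112}$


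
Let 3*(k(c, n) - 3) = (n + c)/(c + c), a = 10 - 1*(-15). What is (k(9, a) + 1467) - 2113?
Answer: -17344/27 ≈ -642.37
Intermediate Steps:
a = 25 (a = 10 + 15 = 25)
k(c, n) = 3 + (c + n)/(6*c) (k(c, n) = 3 + ((n + c)/(c + c))/3 = 3 + ((c + n)/((2*c)))/3 = 3 + ((c + n)*(1/(2*c)))/3 = 3 + ((c + n)/(2*c))/3 = 3 + (c + n)/(6*c))
(k(9, a) + 1467) - 2113 = ((⅙)*(25 + 19*9)/9 + 1467) - 2113 = ((⅙)*(⅑)*(25 + 171) + 1467) - 2113 = ((⅙)*(⅑)*196 + 1467) - 2113 = (98/27 + 1467) - 2113 = 39707/27 - 2113 = -17344/27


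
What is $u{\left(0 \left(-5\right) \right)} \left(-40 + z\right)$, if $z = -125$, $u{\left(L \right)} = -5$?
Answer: $825$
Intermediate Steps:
$u{\left(0 \left(-5\right) \right)} \left(-40 + z\right) = - 5 \left(-40 - 125\right) = \left(-5\right) \left(-165\right) = 825$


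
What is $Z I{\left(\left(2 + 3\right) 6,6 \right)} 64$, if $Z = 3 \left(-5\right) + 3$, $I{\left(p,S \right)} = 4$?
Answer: $-3072$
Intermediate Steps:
$Z = -12$ ($Z = -15 + 3 = -12$)
$Z I{\left(\left(2 + 3\right) 6,6 \right)} 64 = \left(-12\right) 4 \cdot 64 = \left(-48\right) 64 = -3072$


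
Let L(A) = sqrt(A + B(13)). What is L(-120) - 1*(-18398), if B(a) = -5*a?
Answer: 18398 + I*sqrt(185) ≈ 18398.0 + 13.601*I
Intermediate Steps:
L(A) = sqrt(-65 + A) (L(A) = sqrt(A - 5*13) = sqrt(A - 65) = sqrt(-65 + A))
L(-120) - 1*(-18398) = sqrt(-65 - 120) - 1*(-18398) = sqrt(-185) + 18398 = I*sqrt(185) + 18398 = 18398 + I*sqrt(185)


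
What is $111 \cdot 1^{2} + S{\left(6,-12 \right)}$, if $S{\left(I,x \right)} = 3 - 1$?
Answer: $113$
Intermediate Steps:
$S{\left(I,x \right)} = 2$
$111 \cdot 1^{2} + S{\left(6,-12 \right)} = 111 \cdot 1^{2} + 2 = 111 \cdot 1 + 2 = 111 + 2 = 113$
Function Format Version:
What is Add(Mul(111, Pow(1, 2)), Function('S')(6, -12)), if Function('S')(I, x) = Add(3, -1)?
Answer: 113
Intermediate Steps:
Function('S')(I, x) = 2
Add(Mul(111, Pow(1, 2)), Function('S')(6, -12)) = Add(Mul(111, Pow(1, 2)), 2) = Add(Mul(111, 1), 2) = Add(111, 2) = 113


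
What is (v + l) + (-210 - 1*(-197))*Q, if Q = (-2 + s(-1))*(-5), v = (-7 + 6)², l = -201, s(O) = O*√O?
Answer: -330 - 65*I ≈ -330.0 - 65.0*I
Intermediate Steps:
s(O) = O^(3/2)
v = 1 (v = (-1)² = 1)
Q = 10 + 5*I (Q = (-2 + (-1)^(3/2))*(-5) = (-2 - I)*(-5) = 10 + 5*I ≈ 10.0 + 5.0*I)
(v + l) + (-210 - 1*(-197))*Q = (1 - 201) + (-210 - 1*(-197))*(10 + 5*I) = -200 + (-210 + 197)*(10 + 5*I) = -200 - 13*(10 + 5*I) = -200 + (-130 - 65*I) = -330 - 65*I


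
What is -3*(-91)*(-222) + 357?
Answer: -60249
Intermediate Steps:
-3*(-91)*(-222) + 357 = 273*(-222) + 357 = -60606 + 357 = -60249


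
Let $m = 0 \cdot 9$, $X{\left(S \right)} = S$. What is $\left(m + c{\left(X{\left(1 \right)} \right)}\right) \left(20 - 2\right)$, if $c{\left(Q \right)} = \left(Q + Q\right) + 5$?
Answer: $126$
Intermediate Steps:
$c{\left(Q \right)} = 5 + 2 Q$ ($c{\left(Q \right)} = 2 Q + 5 = 5 + 2 Q$)
$m = 0$
$\left(m + c{\left(X{\left(1 \right)} \right)}\right) \left(20 - 2\right) = \left(0 + \left(5 + 2 \cdot 1\right)\right) \left(20 - 2\right) = \left(0 + \left(5 + 2\right)\right) 18 = \left(0 + 7\right) 18 = 7 \cdot 18 = 126$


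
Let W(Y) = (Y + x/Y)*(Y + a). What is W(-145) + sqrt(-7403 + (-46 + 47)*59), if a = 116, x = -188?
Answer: 20837/5 + 12*I*sqrt(51) ≈ 4167.4 + 85.697*I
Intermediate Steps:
W(Y) = (116 + Y)*(Y - 188/Y) (W(Y) = (Y - 188/Y)*(Y + 116) = (Y - 188/Y)*(116 + Y) = (116 + Y)*(Y - 188/Y))
W(-145) + sqrt(-7403 + (-46 + 47)*59) = (-188 + (-145)**2 - 21808/(-145) + 116*(-145)) + sqrt(-7403 + (-46 + 47)*59) = (-188 + 21025 - 21808*(-1/145) - 16820) + sqrt(-7403 + 1*59) = (-188 + 21025 + 752/5 - 16820) + sqrt(-7403 + 59) = 20837/5 + sqrt(-7344) = 20837/5 + 12*I*sqrt(51)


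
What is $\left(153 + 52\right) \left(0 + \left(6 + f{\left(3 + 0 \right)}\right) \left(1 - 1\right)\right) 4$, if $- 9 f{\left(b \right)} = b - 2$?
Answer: $0$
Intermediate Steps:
$f{\left(b \right)} = \frac{2}{9} - \frac{b}{9}$ ($f{\left(b \right)} = - \frac{b - 2}{9} = - \frac{-2 + b}{9} = \frac{2}{9} - \frac{b}{9}$)
$\left(153 + 52\right) \left(0 + \left(6 + f{\left(3 + 0 \right)}\right) \left(1 - 1\right)\right) 4 = \left(153 + 52\right) \left(0 + \left(6 + \left(\frac{2}{9} - \frac{3 + 0}{9}\right)\right) \left(1 - 1\right)\right) 4 = 205 \left(0 + \left(6 + \left(\frac{2}{9} - \frac{1}{3}\right)\right) 0\right) 4 = 205 \left(0 + \left(6 - \frac{1}{9}\right) 0\right) 4 = 205 \left(0 + \frac{53}{9} \cdot 0\right) 4 = 205 \left(0 + 0\right) 4 = 205 \cdot 0 \cdot 4 = 205 \cdot 0 = 0$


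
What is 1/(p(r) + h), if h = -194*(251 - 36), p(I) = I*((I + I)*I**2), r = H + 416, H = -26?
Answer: 1/46268778290 ≈ 2.1613e-11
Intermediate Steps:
r = 390 (r = -26 + 416 = 390)
p(I) = 2*I**4 (p(I) = I*((2*I)*I**2) = I*(2*I**3) = 2*I**4)
h = -41710 (h = -194*215 = -41710)
1/(p(r) + h) = 1/(2*390**4 - 41710) = 1/(2*23134410000 - 41710) = 1/(46268820000 - 41710) = 1/46268778290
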